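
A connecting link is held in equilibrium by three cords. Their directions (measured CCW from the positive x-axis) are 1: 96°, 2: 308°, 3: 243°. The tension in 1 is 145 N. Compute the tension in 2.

T_2 ≈ 87.1 N

Resolve: ΣF_x = 145 cos 96° + T_2 cos 308° + T_3 cos 243° = 0.
        ΣF_y = 145 sin 96° + T_2 sin 308° + T_3 sin 243° = 0.
The known terms sum to (-15.16, 144.2) N, so 0.6157 T_2 − 0.4540 T_3 = 15.16 and -0.7880 T_2 − 0.8910 T_3 = -144.2.
Solving simultaneously: T_2 = 87.14 N, T_3 = 84.78 N.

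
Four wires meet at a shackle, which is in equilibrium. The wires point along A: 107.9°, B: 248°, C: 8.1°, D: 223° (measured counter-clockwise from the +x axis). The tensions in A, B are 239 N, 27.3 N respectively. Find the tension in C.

T_C ≈ 358 N

Resolve: ΣF_x = 239 cos 107.9° + 27.3 cos 248° + T_C cos 8.1° + T_D cos 223° = 0.
        ΣF_y = 239 sin 107.9° + 27.3 sin 248° + T_C sin 8.1° + T_D sin 223° = 0.
The known terms sum to (-83.68, 202.1) N, so 0.9900 T_C − 0.7314 T_D = 83.68 and 0.1409 T_C − 0.6820 T_D = -202.1.
Solving simultaneously: T_C = 358.1 N, T_D = 370.3 N.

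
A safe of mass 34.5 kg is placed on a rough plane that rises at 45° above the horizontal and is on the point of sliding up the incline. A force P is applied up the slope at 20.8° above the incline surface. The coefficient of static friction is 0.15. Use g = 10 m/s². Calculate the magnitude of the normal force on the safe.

N ≈ 143 N

On the verge of sliding up the incline, friction equals μN and acts down the slope.
Perpendicular: N + P sin 20.8° = W cos 45° = 244 N.
Along incline: P cos 20.8° = W sin 45° + μN  with W sin 45° = 244 N.
Solving the pair for P and N: P = 283.9 N, N = 143.1 N (and f = μN = 21.47 N).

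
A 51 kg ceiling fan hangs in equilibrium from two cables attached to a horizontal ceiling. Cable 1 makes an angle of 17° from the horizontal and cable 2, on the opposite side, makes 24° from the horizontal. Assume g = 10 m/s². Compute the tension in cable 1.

T_1 ≈ 710 N

Weight W = 51 × 10 = 510 N acts straight down.
Horizontal: T_1 cos 17° = T_2 cos 24°  →  T_2 = 1.047 T_1.
Vertical: T_1 sin 17° + T_2 sin 24° = 510.
Substituting the horizontal relation into the vertical equation gives 0.7181 T_1 = 510, so T_1 = 710.2 N.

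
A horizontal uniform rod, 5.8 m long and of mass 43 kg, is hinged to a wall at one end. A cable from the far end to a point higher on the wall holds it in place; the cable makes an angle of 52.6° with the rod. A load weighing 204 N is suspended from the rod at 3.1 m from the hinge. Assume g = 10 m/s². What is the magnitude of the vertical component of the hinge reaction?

Take torques about the hinge: T sin 52.6° · 5.8 = 43×10×2.9 + 204×3.1 = 1879.4 N·m.
So T = 1879.4 / (0.7944 × 5.8) = 407.89 N.
ΣF_y = 0: H_y = (43×10 + 204) − T sin 52.6° = 634 − 324.03 = 309.97 N.

|H_y| ≈ 310 N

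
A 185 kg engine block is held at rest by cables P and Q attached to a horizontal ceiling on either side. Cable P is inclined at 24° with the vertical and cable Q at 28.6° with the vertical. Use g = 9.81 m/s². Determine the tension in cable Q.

T_Q ≈ 929 N

Angles from the horizontal: cable P is 90° − 24° = 66°, cable Q is 90° − 28.6° = 61.4°.
Weight W = 185 × 9.81 = 1815 N acts straight down.
Horizontal: T_P cos 66° = T_Q cos 61.4°  →  T_P = 1.177 T_Q.
Vertical: T_P sin 66° + T_Q sin 61.4° = 1815.
Substituting the horizontal relation into the vertical equation gives 1.953 T_Q = 1815, so T_Q = 929.2 N.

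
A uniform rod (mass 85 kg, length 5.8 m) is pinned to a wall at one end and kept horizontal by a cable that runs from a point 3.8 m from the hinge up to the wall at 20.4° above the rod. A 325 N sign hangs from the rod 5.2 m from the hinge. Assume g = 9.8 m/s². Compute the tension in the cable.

T ≈ 3100 N

Take torques about the hinge: T sin 20.4° · 3.8 = 85×9.8×2.9 + 325×5.2 = 4105.7 N·m.
So T = 4105.7 / (0.3486 × 3.8) = 3099.6 N.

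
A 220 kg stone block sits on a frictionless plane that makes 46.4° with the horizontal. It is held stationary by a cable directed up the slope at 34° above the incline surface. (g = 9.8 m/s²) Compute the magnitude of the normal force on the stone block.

N ≈ 434 N

Take axes along and perpendicular to the incline. Weight components: W sin 46.4° = 1561 N down-slope, W cos 46.4° = 1487 N into the surface.
Along incline: T cos 34° = W sin 46.4° → T = 1883 N.
Perpendicular: N = W cos 46.4° − T sin 34° = 433.7 N.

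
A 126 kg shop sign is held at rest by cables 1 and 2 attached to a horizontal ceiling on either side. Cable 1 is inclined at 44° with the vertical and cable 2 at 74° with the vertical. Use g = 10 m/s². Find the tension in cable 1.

T_1 ≈ 1370 N

Angles from the horizontal: cable 1 is 90° − 44° = 46°, cable 2 is 90° − 74° = 16°.
Weight W = 126 × 10 = 1260 N acts straight down.
Horizontal: T_1 cos 46° = T_2 cos 16°  →  T_2 = 0.7227 T_1.
Vertical: T_1 sin 46° + T_2 sin 16° = 1260.
Substituting the horizontal relation into the vertical equation gives 0.9185 T_1 = 1260, so T_1 = 1372 N.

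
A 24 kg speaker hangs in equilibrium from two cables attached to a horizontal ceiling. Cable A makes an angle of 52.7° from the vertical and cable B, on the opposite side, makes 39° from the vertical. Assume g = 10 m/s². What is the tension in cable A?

Angles from the horizontal: cable A is 90° − 52.7° = 37.3°, cable B is 90° − 39° = 51°.
Weight W = 24 × 10 = 240 N acts straight down.
Horizontal: T_A cos 37.3° = T_B cos 51°  →  T_B = 1.264 T_A.
Vertical: T_A sin 37.3° + T_B sin 51° = 240.
Substituting the horizontal relation into the vertical equation gives 1.588 T_A = 240, so T_A = 151.1 N.

T_A ≈ 151 N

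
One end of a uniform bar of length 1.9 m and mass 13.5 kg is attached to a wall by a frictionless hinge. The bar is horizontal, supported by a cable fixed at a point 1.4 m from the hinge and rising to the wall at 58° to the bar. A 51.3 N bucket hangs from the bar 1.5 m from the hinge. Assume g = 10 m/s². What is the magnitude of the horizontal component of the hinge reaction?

H_x ≈ 91.6 N

Take torques about the hinge: T sin 58° · 1.4 = 13.5×10×0.95 + 51.3×1.5 = 205.2 N·m.
So T = 205.2 / (0.8480 × 1.4) = 172.83 N.
ΣF_x = 0: H_x = T cos 58° = 91.588 N.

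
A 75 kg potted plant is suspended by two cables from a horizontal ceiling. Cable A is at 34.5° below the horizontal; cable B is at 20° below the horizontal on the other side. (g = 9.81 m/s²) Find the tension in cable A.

Weight W = 75 × 9.81 = 735.8 N acts straight down.
Horizontal: T_A cos 34.5° = T_B cos 20°  →  T_B = 0.877 T_A.
Vertical: T_A sin 34.5° + T_B sin 20° = 735.8.
Substituting the horizontal relation into the vertical equation gives 0.8664 T_A = 735.8, so T_A = 849.2 N.

T_A ≈ 849 N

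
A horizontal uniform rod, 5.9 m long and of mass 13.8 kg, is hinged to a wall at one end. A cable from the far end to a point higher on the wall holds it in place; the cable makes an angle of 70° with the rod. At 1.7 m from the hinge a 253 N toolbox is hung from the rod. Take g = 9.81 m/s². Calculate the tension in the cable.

Take torques about the hinge: T sin 70° · 5.9 = 13.8×9.81×2.95 + 253×1.7 = 829.47 N·m.
So T = 829.47 / (0.9397 × 5.9) = 149.61 N.

T ≈ 150 N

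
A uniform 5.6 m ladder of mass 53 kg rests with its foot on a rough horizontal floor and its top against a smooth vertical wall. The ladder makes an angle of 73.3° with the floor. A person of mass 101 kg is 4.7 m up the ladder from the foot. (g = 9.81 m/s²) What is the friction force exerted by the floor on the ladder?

f ≈ 327 N

Torques about the foot: N_wall · 5.6 sin 73.3° = 53×9.81×2.8 cos 73.3° + 101×9.81×4.7 cos 73.3° → N_wall = 327.48 N.
ΣF_x = 0: f_floor = N_wall = 327.48 N.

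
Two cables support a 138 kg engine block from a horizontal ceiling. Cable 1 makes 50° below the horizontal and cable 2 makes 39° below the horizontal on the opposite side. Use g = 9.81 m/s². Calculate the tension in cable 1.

Weight W = 138 × 9.81 = 1354 N acts straight down.
Horizontal: T_1 cos 50° = T_2 cos 39°  →  T_2 = 0.8271 T_1.
Vertical: T_1 sin 50° + T_2 sin 39° = 1354.
Substituting the horizontal relation into the vertical equation gives 1.287 T_1 = 1354, so T_1 = 1052 N.

T_1 ≈ 1050 N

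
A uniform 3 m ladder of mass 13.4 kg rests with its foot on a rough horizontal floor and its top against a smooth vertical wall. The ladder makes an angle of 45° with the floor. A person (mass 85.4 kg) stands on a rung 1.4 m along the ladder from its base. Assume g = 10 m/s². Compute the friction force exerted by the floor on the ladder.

f ≈ 466 N

Torques about the foot: N_wall · 3 sin 45° = 13.4×10×1.5 cos 45° + 85.4×10×1.4 cos 45° → N_wall = 465.53 N.
ΣF_x = 0: f_floor = N_wall = 465.53 N.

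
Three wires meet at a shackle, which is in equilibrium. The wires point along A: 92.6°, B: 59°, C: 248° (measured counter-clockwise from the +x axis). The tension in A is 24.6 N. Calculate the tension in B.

Resolve: ΣF_x = 24.6 cos 92.6° + T_B cos 59° + T_C cos 248° = 0.
        ΣF_y = 24.6 sin 92.6° + T_B sin 59° + T_C sin 248° = 0.
The known terms sum to (-1.116, 24.57) N, so 0.5150 T_B − 0.3746 T_C = 1.116 and 0.8572 T_B − 0.9272 T_C = -24.57.
Solving simultaneously: T_B = 65.46 N, T_C = 87.02 N.

T_B ≈ 65.5 N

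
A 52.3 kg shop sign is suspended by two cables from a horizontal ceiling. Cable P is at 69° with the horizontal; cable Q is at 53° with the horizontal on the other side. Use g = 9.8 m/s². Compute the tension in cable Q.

Weight W = 52.3 × 9.8 = 512.5 N acts straight down.
Horizontal: T_P cos 69° = T_Q cos 53°  →  T_P = 1.679 T_Q.
Vertical: T_P sin 69° + T_Q sin 53° = 512.5.
Substituting the horizontal relation into the vertical equation gives 2.366 T_Q = 512.5, so T_Q = 216.6 N.

T_Q ≈ 217 N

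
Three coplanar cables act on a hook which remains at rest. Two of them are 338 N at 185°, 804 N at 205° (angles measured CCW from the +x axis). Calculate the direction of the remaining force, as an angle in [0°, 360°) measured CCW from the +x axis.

Sum the known components: ΣF_x = -1065 N, ΣF_y = -369.2 N.
For equilibrium the remaining force must supply (−ΣF_x, −ΣF_y) = (1065, 369.2) N.
Magnitude = √((1065)² + (369.2)²) = 1128 N; direction = atan2(369.2, 1065) = 19.1°.

θ ≈ 19.1°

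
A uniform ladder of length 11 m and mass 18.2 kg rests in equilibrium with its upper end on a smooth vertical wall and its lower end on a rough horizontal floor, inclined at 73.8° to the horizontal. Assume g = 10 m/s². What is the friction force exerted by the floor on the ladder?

f ≈ 26.4 N

Torques about the foot: N_wall · 11 sin 73.8° = 18.2×10×5.5 cos 73.8° → N_wall = 26.438 N.
ΣF_x = 0: f_floor = N_wall = 26.438 N.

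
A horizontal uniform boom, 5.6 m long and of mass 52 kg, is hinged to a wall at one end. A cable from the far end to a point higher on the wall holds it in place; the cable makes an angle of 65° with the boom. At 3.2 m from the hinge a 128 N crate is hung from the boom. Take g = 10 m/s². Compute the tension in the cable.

T ≈ 368 N

Take torques about the hinge: T sin 65° · 5.6 = 52×10×2.8 + 128×3.2 = 1865.6 N·m.
So T = 1865.6 / (0.9063 × 5.6) = 367.58 N.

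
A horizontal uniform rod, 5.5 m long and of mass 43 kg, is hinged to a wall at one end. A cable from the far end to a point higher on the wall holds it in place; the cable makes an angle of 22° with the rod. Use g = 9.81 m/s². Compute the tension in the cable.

Take torques about the hinge: T sin 22° · 5.5 = 43×9.81×2.75 = 1160 N·m.
So T = 1160 / (0.3746 × 5.5) = 563.03 N.

T ≈ 563 N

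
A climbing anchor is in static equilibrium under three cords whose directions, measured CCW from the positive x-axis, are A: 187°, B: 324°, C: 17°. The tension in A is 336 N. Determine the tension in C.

T_C ≈ 287 N

Resolve: ΣF_x = 336 cos 187° + T_B cos 324° + T_C cos 17° = 0.
        ΣF_y = 336 sin 187° + T_B sin 324° + T_C sin 17° = 0.
The known terms sum to (-333.5, -40.95) N, so 0.8090 T_B + 0.9563 T_C = 333.5 and -0.5878 T_B + 0.2924 T_C = 40.95.
Solving simultaneously: T_B = 73.06 N, T_C = 286.9 N.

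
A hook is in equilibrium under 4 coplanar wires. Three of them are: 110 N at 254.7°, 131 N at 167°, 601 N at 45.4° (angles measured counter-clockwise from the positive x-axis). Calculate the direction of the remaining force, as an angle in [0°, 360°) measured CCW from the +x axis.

Sum the known components: ΣF_x = 265.3 N, ΣF_y = 351.3 N.
For equilibrium the remaining force must supply (−ΣF_x, −ΣF_y) = (-265.3, -351.3) N.
Magnitude = √((-265.3)² + (-351.3)²) = 440.2 N; direction = atan2(-351.3, -265.3) = 232.9°.

θ ≈ 233°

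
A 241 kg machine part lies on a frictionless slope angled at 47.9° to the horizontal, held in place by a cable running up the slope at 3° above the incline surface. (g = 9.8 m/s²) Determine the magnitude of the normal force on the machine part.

Take axes along and perpendicular to the incline. Weight components: W sin 47.9° = 1752 N down-slope, W cos 47.9° = 1583 N into the surface.
Along incline: T cos 3° = W sin 47.9° → T = 1755 N.
Perpendicular: N = W cos 47.9° − T sin 3° = 1492 N.

N ≈ 1490 N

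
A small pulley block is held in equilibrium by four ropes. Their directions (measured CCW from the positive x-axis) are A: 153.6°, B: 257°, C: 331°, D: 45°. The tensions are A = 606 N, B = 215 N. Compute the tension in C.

Resolve: ΣF_x = 606 cos 153.6° + 215 cos 257° + T_C cos 331° + T_D cos 45° = 0.
        ΣF_y = 606 sin 153.6° + 215 sin 257° + T_C sin 331° + T_D sin 45° = 0.
The known terms sum to (-591.2, 59.96) N, so 0.8746 T_C + 0.7071 T_D = 591.2 and -0.4848 T_C + 0.7071 T_D = -59.96.
Solving simultaneously: T_C = 479 N, T_D = 243.6 N.

T_C ≈ 479 N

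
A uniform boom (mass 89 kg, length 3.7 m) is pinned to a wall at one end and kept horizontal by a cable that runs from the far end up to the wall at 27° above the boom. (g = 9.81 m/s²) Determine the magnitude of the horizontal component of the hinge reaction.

H_x ≈ 857 N

Take torques about the hinge: T sin 27° · 3.7 = 89×9.81×1.85 = 1615.2 N·m.
So T = 1615.2 / (0.4540 × 3.7) = 961.57 N.
ΣF_x = 0: H_x = T cos 27° = 856.77 N.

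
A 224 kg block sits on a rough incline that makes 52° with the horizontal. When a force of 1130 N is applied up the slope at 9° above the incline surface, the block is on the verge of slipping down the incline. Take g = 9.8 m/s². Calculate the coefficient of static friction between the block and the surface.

On the verge of sliding down the incline, friction is at its maximum μN and acts up the slope.
Perpendicular to incline: N = W cos 52° − P sin 9° = 1352 − 176.8 = 1175 N.
Along incline: P cos 9° + μN = W sin 52° → μ = (W sin 52° − P cos 9°) / N = 0.5225.

μ ≈ 0.522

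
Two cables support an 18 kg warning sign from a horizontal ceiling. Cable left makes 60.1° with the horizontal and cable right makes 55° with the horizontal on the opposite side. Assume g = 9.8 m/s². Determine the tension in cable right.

Weight W = 18 × 9.8 = 176.4 N acts straight down.
Horizontal: T_left cos 60.1° = T_right cos 55°  →  T_left = 1.151 T_right.
Vertical: T_left sin 60.1° + T_right sin 55° = 176.4.
Substituting the horizontal relation into the vertical equation gives 1.817 T_right = 176.4, so T_right = 97.1 N.

T_right ≈ 97.1 N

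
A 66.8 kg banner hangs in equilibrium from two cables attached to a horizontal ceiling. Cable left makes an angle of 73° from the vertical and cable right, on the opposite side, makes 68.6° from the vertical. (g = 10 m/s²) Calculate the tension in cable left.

Angles from the horizontal: cable left is 90° − 73° = 17°, cable right is 90° − 68.6° = 21.4°.
Weight W = 66.8 × 10 = 668 N acts straight down.
Horizontal: T_left cos 17° = T_right cos 21.4°  →  T_right = 1.027 T_left.
Vertical: T_left sin 17° + T_right sin 21.4° = 668.
Substituting the horizontal relation into the vertical equation gives 0.6671 T_left = 668, so T_left = 1001 N.

T_left ≈ 1000 N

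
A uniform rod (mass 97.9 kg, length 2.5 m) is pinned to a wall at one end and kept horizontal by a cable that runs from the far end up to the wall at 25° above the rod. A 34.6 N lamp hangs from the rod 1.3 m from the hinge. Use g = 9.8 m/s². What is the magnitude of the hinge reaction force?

|H| ≈ 1180 N

Take torques about the hinge: T sin 25° · 2.5 = 97.9×9.8×1.25 + 34.6×1.3 = 1244.3 N·m.
So T = 1244.3 / (0.4226 × 2.5) = 1177.7 N.
ΣF_x = 0: H_x = T cos 25° = 1067.3 N.
ΣF_y = 0: H_y = (97.9×9.8 + 34.6) − T sin 25° = 994.02 − 497.7 = 496.32 N.
|H| = √(H_x² + H_y²) = √((1067.3)² + (496.32)²) = 1177.1 N.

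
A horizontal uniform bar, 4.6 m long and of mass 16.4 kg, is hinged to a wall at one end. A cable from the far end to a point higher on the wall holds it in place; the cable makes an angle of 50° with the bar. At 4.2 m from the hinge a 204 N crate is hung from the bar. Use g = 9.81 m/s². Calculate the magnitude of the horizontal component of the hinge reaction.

Take torques about the hinge: T sin 50° · 4.6 = 16.4×9.81×2.3 + 204×4.2 = 1226.8 N·m.
So T = 1226.8 / (0.7660 × 4.6) = 348.16 N.
ΣF_x = 0: H_x = T cos 50° = 223.79 N.

H_x ≈ 224 N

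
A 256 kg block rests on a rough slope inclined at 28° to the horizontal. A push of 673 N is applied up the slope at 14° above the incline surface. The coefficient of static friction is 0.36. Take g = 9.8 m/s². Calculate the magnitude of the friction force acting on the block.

Axes along / perpendicular to the incline. W sin 28° = 1178 N down-slope; W cos 28° = 2215 N into the surface.
Perpendicular: N = W cos 28° − P sin 14° = 2215 − 162.8 = 2052 N.
Along incline: P cos 14° + f = W sin 28° (friction acts up-slope) → f = 1178 − 653 = 524.8 N.
|f| = 524.8 N ≤ μN = 738.8 N, so the block is indeed static.

f ≈ 525 N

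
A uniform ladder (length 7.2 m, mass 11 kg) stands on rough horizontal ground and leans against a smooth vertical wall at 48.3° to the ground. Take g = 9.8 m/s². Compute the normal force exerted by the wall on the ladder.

N_wall ≈ 48 N

Torques about the foot: N_wall · 7.2 sin 48.3° = 11×9.8×3.6 cos 48.3° → N_wall = 48.023 N.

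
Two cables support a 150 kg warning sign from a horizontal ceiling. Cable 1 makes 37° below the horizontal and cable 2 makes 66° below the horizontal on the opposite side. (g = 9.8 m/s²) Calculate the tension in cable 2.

T_2 ≈ 1200 N

Weight W = 150 × 9.8 = 1470 N acts straight down.
Horizontal: T_1 cos 37° = T_2 cos 66°  →  T_1 = 0.5093 T_2.
Vertical: T_1 sin 37° + T_2 sin 66° = 1470.
Substituting the horizontal relation into the vertical equation gives 1.22 T_2 = 1470, so T_2 = 1205 N.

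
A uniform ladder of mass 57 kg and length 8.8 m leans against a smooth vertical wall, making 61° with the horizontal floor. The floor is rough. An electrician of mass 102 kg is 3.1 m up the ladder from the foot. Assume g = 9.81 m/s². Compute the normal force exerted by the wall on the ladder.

N_wall ≈ 350 N

Torques about the foot: N_wall · 8.8 sin 61° = 57×9.81×4.4 cos 61° + 102×9.81×3.1 cos 61° → N_wall = 350.37 N.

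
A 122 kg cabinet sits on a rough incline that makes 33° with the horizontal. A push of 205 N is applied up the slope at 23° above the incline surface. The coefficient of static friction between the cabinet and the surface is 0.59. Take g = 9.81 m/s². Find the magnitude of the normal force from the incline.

Axes along / perpendicular to the incline. W sin 33° = 651.8 N down-slope; W cos 33° = 1004 N into the surface.
Perpendicular: N = W cos 33° − P sin 23° = 1004 − 80.1 = 923.6 N.
Along incline: P cos 23° + f = W sin 33° (friction acts up-slope) → f = 651.8 − 188.7 = 463.1 N.
|f| = 463.1 N ≤ μN = 544.9 N, so the cabinet is indeed static.

N ≈ 924 N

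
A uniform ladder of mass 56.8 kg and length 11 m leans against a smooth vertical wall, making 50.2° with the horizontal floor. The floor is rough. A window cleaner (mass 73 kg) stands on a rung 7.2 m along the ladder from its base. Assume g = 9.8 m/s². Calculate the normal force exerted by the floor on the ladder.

ΣF_y = 0: N_floor = 56.8×9.8 + 73×9.8 = 1272 N.

N_floor ≈ 1270 N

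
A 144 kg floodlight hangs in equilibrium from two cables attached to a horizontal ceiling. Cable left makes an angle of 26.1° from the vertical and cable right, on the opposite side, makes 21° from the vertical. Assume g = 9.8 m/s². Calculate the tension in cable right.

T_right ≈ 848 N

Angles from the horizontal: cable left is 90° − 26.1° = 63.9°, cable right is 90° − 21° = 69°.
Weight W = 144 × 9.8 = 1411 N acts straight down.
Horizontal: T_left cos 63.9° = T_right cos 69°  →  T_left = 0.8146 T_right.
Vertical: T_left sin 63.9° + T_right sin 69° = 1411.
Substituting the horizontal relation into the vertical equation gives 1.665 T_right = 1411, so T_right = 847.5 N.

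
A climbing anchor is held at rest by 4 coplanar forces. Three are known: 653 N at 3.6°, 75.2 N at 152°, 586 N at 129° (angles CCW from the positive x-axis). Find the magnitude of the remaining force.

F ≈ 574 N

Sum the known components: ΣF_x = 216.5 N, ΣF_y = 531.7 N.
For equilibrium the remaining force must supply (−ΣF_x, −ΣF_y) = (-216.5, -531.7) N.
Magnitude = √((-216.5)² + (-531.7)²) = 574.1 N; direction = atan2(-531.7, -216.5) = 247.8°.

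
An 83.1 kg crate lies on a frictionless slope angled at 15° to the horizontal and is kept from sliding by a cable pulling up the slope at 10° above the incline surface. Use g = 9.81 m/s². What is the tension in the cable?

Take axes along and perpendicular to the incline. Weight components: W sin 15° = 211 N down-slope, W cos 15° = 787.4 N into the surface.
Along incline: T cos 10° = W sin 15° → T = 214.2 N.
Perpendicular: N = W cos 15° − T sin 10° = 750.2 N.

T ≈ 214 N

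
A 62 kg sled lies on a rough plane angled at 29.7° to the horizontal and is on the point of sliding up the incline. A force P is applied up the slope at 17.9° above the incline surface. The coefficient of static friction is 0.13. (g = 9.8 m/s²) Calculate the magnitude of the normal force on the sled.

On the verge of sliding up the incline, friction equals μN and acts down the slope.
Perpendicular: N + P sin 17.9° = W cos 29.7° = 527.8 N.
Along incline: P cos 17.9° = W sin 29.7° + μN  with W sin 29.7° = 301 N.
Solving the pair for P and N: P = 372.8 N, N = 413.2 N (and f = μN = 53.72 N).

N ≈ 413 N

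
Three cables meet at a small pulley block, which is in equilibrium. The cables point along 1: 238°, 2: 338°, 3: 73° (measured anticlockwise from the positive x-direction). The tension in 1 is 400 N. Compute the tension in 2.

Resolve: ΣF_x = 400 cos 238° + T_2 cos 338° + T_3 cos 73° = 0.
        ΣF_y = 400 sin 238° + T_2 sin 338° + T_3 sin 73° = 0.
The known terms sum to (-212, -339.2) N, so 0.9272 T_2 + 0.2924 T_3 = 212 and -0.3746 T_2 + 0.9563 T_3 = 339.2.
Solving simultaneously: T_2 = 103.9 N, T_3 = 395.4 N.

T_2 ≈ 104 N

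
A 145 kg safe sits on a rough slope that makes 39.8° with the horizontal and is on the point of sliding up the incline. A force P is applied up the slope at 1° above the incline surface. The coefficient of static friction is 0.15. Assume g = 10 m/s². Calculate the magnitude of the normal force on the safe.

N ≈ 1090 N

On the verge of sliding up the incline, friction equals μN and acts down the slope.
Perpendicular: N + P sin 1° = W cos 39.8° = 1114 N.
Along incline: P cos 1° = W sin 39.8° + μN  with W sin 39.8° = 928.2 N.
Solving the pair for P and N: P = 1093 N, N = 1095 N (and f = μN = 164.2 N).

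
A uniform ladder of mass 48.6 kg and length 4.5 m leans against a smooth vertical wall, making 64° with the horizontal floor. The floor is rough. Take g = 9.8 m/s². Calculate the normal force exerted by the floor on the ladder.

ΣF_y = 0: N_floor = 48.6×9.8 = 476.28 N.

N_floor ≈ 476 N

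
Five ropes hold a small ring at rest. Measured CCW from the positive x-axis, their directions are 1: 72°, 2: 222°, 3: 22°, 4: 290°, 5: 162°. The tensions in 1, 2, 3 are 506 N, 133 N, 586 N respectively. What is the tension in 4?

Resolve: ΣF_x = 506 cos 72° + 133 cos 222° + 586 cos 22° + T_4 cos 290° + T_5 cos 162° = 0.
        ΣF_y = 506 sin 72° + 133 sin 222° + 586 sin 22° + T_4 sin 290° + T_5 sin 162° = 0.
The known terms sum to (600.9, 611.8) N, so 0.3420 T_4 − 0.9511 T_5 = -600.9 and -0.9397 T_4 + 0.3090 T_5 = -611.8.
Solving simultaneously: T_4 = 974 N, T_5 = 982 N.

T_4 ≈ 974 N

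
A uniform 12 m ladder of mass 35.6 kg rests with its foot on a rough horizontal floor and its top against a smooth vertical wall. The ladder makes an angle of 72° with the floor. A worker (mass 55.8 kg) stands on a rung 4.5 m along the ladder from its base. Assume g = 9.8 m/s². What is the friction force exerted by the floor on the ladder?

Torques about the foot: N_wall · 12 sin 72° = 35.6×9.8×6 cos 72° + 55.8×9.8×4.5 cos 72° → N_wall = 123.31 N.
ΣF_x = 0: f_floor = N_wall = 123.31 N.

f ≈ 123 N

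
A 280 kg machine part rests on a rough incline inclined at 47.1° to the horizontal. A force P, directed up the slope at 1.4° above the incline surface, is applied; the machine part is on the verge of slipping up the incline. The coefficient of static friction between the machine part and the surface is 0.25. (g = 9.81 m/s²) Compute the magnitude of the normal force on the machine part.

N ≈ 1810 N

On the verge of sliding up the incline, friction equals μN and acts down the slope.
Perpendicular: N + P sin 1.4° = W cos 47.1° = 1870 N.
Along incline: P cos 1.4° = W sin 47.1° + μN  with W sin 47.1° = 2012 N.
Solving the pair for P and N: P = 2465 N, N = 1810 N (and f = μN = 452.4 N).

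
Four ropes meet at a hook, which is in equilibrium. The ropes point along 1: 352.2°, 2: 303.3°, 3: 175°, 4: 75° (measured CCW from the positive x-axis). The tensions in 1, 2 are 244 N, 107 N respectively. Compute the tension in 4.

T_4 ≈ 97.4 N

Resolve: ΣF_x = 244 cos 352.2° + 107 cos 303.3° + T_3 cos 175° + T_4 cos 75° = 0.
        ΣF_y = 244 sin 352.2° + 107 sin 303.3° + T_3 sin 175° + T_4 sin 75° = 0.
The known terms sum to (300.5, -122.5) N, so -0.9962 T_3 + 0.2588 T_4 = -300.5 and 0.0872 T_3 + 0.9659 T_4 = 122.5.
Solving simultaneously: T_3 = 326.9 N, T_4 = 97.37 N.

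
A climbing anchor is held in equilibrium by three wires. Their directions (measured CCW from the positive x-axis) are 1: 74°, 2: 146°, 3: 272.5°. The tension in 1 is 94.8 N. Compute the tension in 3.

Resolve: ΣF_x = 94.8 cos 74° + T_2 cos 146° + T_3 cos 272.5° = 0.
        ΣF_y = 94.8 sin 74° + T_2 sin 146° + T_3 sin 272.5° = 0.
The known terms sum to (26.13, 91.13) N, so -0.8290 T_2 + 0.0436 T_3 = -26.13 and 0.5592 T_2 − 0.9990 T_3 = -91.13.
Solving simultaneously: T_2 = 37.42 N, T_3 = 112.2 N.

T_3 ≈ 112 N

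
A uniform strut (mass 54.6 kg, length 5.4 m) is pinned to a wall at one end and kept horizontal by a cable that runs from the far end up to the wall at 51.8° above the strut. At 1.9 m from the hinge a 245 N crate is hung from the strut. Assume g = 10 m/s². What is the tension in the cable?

T ≈ 457 N

Take torques about the hinge: T sin 51.8° · 5.4 = 54.6×10×2.7 + 245×1.9 = 1939.7 N·m.
So T = 1939.7 / (0.7859 × 5.4) = 457.09 N.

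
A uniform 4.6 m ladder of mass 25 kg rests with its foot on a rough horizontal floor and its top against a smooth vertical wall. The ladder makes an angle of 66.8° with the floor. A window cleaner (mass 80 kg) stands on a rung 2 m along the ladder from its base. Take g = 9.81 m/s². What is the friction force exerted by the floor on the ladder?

Torques about the foot: N_wall · 4.6 sin 66.8° = 25×9.81×2.3 cos 66.8° + 80×9.81×2 cos 66.8° → N_wall = 198.8 N.
ΣF_x = 0: f_floor = N_wall = 198.8 N.

f ≈ 199 N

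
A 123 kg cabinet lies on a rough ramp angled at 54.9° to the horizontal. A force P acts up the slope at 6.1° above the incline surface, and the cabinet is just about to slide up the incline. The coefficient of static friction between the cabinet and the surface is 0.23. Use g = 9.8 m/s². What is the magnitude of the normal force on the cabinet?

N ≈ 574 N

On the verge of sliding up the incline, friction equals μN and acts down the slope.
Perpendicular: N + P sin 6.1° = W cos 54.9° = 693.1 N.
Along incline: P cos 6.1° = W sin 54.9° + μN  with W sin 54.9° = 986.2 N.
Solving the pair for P and N: P = 1124 N, N = 573.6 N (and f = μN = 131.9 N).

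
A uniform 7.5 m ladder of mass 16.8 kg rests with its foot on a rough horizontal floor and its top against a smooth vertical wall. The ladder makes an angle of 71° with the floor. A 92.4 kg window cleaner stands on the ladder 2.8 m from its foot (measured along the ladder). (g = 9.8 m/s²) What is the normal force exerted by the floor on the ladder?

ΣF_y = 0: N_floor = 16.8×9.8 + 92.4×9.8 = 1070.2 N.

N_floor ≈ 1070 N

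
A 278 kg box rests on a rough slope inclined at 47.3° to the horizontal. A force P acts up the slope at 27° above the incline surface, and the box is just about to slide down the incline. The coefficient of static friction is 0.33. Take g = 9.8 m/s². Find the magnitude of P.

On the verge of sliding down the incline, friction equals μN and acts up the slope.
Perpendicular: N + P sin 27° = W cos 47.3° = 1848 N.
Along incline: P cos 27° + μN = W sin 47.3° with W sin 47.3° = 2002 N.
Solving the pair for P and N: P = 1879 N, N = 994.6 N (and f = μN = 328.2 N).

P ≈ 1880 N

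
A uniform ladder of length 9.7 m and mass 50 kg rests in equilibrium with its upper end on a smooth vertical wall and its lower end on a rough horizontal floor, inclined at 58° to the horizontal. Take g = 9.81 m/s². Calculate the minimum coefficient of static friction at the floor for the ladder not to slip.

μ_min ≈ 0.312

ΣF_y = 0: N_floor = 50×9.81 = 490.5 N.
Torques about the foot: N_wall · 9.7 sin 58° = 50×9.81×4.85 cos 58° → N_wall = 153.25 N.
ΣF_x = 0: f_floor = N_wall = 153.25 N.
μ_min = f_floor / N_floor = 153.25 / 490.5 = 0.3124.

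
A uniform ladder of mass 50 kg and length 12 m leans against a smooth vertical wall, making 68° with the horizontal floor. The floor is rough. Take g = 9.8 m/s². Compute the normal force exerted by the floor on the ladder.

N_floor ≈ 490 N

ΣF_y = 0: N_floor = 50×9.8 = 490 N.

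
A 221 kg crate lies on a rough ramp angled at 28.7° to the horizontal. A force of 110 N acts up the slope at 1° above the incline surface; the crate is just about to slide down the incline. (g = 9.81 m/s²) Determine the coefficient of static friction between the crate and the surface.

μ ≈ 0.490

On the verge of sliding down the incline, friction is at its maximum μN and acts up the slope.
Perpendicular to incline: N = W cos 28.7° − P sin 1° = 1902 − 1.92 = 1900 N.
Along incline: P cos 1° + μN = W sin 28.7° → μ = (W sin 28.7° − P cos 1°) / N = 0.4901.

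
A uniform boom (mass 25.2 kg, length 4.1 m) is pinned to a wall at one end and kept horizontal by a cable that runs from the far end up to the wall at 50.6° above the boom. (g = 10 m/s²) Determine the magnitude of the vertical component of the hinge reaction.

|H_y| ≈ 126 N

Take torques about the hinge: T sin 50.6° · 4.1 = 25.2×10×2.05 = 516.6 N·m.
So T = 516.6 / (0.7727 × 4.1) = 163.06 N.
ΣF_y = 0: H_y = (25.2×10) − T sin 50.6° = 252 − 126 = 126 N.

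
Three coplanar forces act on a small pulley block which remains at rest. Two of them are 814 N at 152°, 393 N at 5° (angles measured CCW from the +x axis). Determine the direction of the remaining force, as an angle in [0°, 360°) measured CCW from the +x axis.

θ ≈ 308°

Sum the known components: ΣF_x = -327.2 N, ΣF_y = 416.4 N.
For equilibrium the remaining force must supply (−ΣF_x, −ΣF_y) = (327.2, -416.4) N.
Magnitude = √((327.2)² + (-416.4)²) = 529.6 N; direction = atan2(-416.4, 327.2) = 308.2°.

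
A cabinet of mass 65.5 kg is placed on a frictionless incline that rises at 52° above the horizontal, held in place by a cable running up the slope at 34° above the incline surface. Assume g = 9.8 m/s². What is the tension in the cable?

Take axes along and perpendicular to the incline. Weight components: W sin 52° = 505.8 N down-slope, W cos 52° = 395.2 N into the surface.
Along incline: T cos 34° = W sin 52° → T = 610.1 N.
Perpendicular: N = W cos 52° − T sin 34° = 54.01 N.

T ≈ 610 N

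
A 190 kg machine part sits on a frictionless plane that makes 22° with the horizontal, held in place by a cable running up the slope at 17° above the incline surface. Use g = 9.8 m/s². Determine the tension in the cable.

Take axes along and perpendicular to the incline. Weight components: W sin 22° = 697.5 N down-slope, W cos 22° = 1726 N into the surface.
Along incline: T cos 17° = W sin 22° → T = 729.4 N.
Perpendicular: N = W cos 22° − T sin 17° = 1513 N.

T ≈ 729 N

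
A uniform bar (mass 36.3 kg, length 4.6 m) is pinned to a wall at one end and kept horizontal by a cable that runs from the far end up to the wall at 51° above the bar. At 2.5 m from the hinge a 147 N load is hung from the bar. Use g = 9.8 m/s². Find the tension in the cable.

T ≈ 332 N

Take torques about the hinge: T sin 51° · 4.6 = 36.3×9.8×2.3 + 147×2.5 = 1185.7 N·m.
So T = 1185.7 / (0.7771 × 4.6) = 331.68 N.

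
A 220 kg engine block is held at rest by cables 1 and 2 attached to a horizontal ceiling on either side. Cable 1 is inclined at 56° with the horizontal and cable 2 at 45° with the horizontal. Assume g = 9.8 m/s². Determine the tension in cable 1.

Weight W = 220 × 9.8 = 2156 N acts straight down.
Horizontal: T_1 cos 56° = T_2 cos 45°  →  T_2 = 0.7908 T_1.
Vertical: T_1 sin 56° + T_2 sin 45° = 2156.
Substituting the horizontal relation into the vertical equation gives 1.388 T_1 = 2156, so T_1 = 1553 N.

T_1 ≈ 1550 N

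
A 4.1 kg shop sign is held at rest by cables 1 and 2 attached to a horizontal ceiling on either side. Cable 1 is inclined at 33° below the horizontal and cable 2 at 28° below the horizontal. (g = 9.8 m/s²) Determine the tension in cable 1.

T_1 ≈ 40.6 N

Weight W = 4.1 × 9.8 = 40.18 N acts straight down.
Horizontal: T_1 cos 33° = T_2 cos 28°  →  T_2 = 0.9499 T_1.
Vertical: T_1 sin 33° + T_2 sin 28° = 40.18.
Substituting the horizontal relation into the vertical equation gives 0.9906 T_1 = 40.18, so T_1 = 40.56 N.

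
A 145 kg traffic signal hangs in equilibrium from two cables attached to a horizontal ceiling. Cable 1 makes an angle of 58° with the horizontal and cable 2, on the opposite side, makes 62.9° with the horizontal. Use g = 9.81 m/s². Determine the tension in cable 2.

T_2 ≈ 878 N

Weight W = 145 × 9.81 = 1422 N acts straight down.
Horizontal: T_1 cos 58° = T_2 cos 62.9°  →  T_1 = 0.8596 T_2.
Vertical: T_1 sin 58° + T_2 sin 62.9° = 1422.
Substituting the horizontal relation into the vertical equation gives 1.619 T_2 = 1422, so T_2 = 878.5 N.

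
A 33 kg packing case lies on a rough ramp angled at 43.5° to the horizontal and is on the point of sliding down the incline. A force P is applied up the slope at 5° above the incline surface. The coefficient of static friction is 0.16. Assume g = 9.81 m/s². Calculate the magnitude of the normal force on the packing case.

On the verge of sliding down the incline, friction equals μN and acts up the slope.
Perpendicular: N + P sin 5° = W cos 43.5° = 234.8 N.
Along incline: P cos 5° + μN = W sin 43.5° with W sin 43.5° = 222.8 N.
Solving the pair for P and N: P = 188.6 N, N = 218.4 N (and f = μN = 34.94 N).

N ≈ 218 N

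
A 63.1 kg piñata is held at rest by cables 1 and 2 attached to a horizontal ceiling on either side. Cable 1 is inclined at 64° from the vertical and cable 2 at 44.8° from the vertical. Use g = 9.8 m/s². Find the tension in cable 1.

Angles from the horizontal: cable 1 is 90° − 64° = 26°, cable 2 is 90° − 44.8° = 45.2°.
Weight W = 63.1 × 9.8 = 618.4 N acts straight down.
Horizontal: T_1 cos 26° = T_2 cos 45.2°  →  T_2 = 1.276 T_1.
Vertical: T_1 sin 26° + T_2 sin 45.2° = 618.4.
Substituting the horizontal relation into the vertical equation gives 1.343 T_1 = 618.4, so T_1 = 460.3 N.

T_1 ≈ 460 N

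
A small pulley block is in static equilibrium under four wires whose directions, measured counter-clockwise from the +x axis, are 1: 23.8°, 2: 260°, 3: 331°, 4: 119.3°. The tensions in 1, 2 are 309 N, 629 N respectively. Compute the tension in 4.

Resolve: ΣF_x = 309 cos 23.8° + 629 cos 260° + T_3 cos 331° + T_4 cos 119.3° = 0.
        ΣF_y = 309 sin 23.8° + 629 sin 260° + T_3 sin 331° + T_4 sin 119.3° = 0.
The known terms sum to (173.5, -494.7) N, so 0.8746 T_3 − 0.4894 T_4 = -173.5 and -0.4848 T_3 + 0.8721 T_4 = 494.7.
Solving simultaneously: T_3 = 172.8 N, T_4 = 663.4 N.

T_4 ≈ 663 N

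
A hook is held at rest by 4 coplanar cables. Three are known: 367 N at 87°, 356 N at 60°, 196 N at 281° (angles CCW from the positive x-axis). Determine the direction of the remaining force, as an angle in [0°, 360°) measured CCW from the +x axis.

Sum the known components: ΣF_x = 234.6 N, ΣF_y = 482.4 N.
For equilibrium the remaining force must supply (−ΣF_x, −ΣF_y) = (-234.6, -482.4) N.
Magnitude = √((-234.6)² + (-482.4)²) = 536.4 N; direction = atan2(-482.4, -234.6) = 244.1°.

θ ≈ 244°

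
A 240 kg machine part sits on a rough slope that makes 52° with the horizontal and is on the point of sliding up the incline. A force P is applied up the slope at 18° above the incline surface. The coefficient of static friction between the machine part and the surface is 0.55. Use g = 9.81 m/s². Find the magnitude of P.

On the verge of sliding up the incline, friction equals μN and acts down the slope.
Perpendicular: N + P sin 18° = W cos 52° = 1450 N.
Along incline: P cos 18° = W sin 52° + μN  with W sin 52° = 1855 N.
Solving the pair for P and N: P = 2366 N, N = 718.3 N (and f = μN = 395.1 N).

P ≈ 2370 N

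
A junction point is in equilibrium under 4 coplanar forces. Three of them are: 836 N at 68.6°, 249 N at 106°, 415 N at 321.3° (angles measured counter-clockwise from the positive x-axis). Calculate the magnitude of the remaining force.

Sum the known components: ΣF_x = 560.3 N, ΣF_y = 758.2 N.
For equilibrium the remaining force must supply (−ΣF_x, −ΣF_y) = (-560.3, -758.2) N.
Magnitude = √((-560.3)² + (-758.2)²) = 942.8 N; direction = atan2(-758.2, -560.3) = 233.5°.

F ≈ 943 N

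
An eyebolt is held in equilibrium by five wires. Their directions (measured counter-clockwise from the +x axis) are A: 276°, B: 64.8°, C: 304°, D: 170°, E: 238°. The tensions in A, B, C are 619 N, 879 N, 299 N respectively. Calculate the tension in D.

Resolve: ΣF_x = 619 cos 276° + 879 cos 64.8° + 299 cos 304° + T_D cos 170° + T_E cos 238° = 0.
        ΣF_y = 619 sin 276° + 879 sin 64.8° + 299 sin 304° + T_D sin 170° + T_E sin 238° = 0.
The known terms sum to (606.2, -68.15) N, so -0.9848 T_D − 0.5299 T_E = -606.2 and 0.1736 T_D − 0.8480 T_E = 68.15.
Solving simultaneously: T_D = 593.4 N, T_E = 41.14 N.

T_D ≈ 593 N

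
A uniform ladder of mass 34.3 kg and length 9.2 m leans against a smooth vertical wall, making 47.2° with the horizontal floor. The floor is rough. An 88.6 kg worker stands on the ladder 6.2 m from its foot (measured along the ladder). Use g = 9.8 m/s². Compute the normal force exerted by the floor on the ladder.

ΣF_y = 0: N_floor = 34.3×9.8 + 88.6×9.8 = 1204.4 N.

N_floor ≈ 1200 N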